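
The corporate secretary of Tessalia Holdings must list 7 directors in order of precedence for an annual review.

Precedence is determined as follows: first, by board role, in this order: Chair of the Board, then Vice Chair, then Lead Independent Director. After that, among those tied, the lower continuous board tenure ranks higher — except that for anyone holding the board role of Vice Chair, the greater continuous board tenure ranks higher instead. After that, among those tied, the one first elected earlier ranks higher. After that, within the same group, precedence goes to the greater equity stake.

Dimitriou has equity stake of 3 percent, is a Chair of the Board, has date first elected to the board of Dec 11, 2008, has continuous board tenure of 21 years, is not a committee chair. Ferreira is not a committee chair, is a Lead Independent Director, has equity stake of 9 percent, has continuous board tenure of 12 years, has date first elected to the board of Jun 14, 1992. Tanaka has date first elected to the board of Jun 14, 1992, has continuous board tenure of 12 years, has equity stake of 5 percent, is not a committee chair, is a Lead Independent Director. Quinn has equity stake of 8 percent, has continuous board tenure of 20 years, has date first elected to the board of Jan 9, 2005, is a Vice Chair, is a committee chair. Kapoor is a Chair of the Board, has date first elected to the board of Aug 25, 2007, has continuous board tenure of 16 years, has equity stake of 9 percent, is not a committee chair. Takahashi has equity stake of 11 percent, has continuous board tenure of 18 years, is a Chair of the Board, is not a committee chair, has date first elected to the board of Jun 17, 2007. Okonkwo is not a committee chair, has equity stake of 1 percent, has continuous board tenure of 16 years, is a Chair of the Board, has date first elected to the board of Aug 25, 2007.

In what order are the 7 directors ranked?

Kapoor, Okonkwo, Takahashi, Dimitriou, Quinn, Ferreira, Tanaka

By board role: Kapoor, Okonkwo, Takahashi and Dimitriou (Chair of the Board); then Quinn (Vice Chair); then Ferreira and Tanaka (Lead Independent Director).
Among Kapoor, Okonkwo, Takahashi and Dimitriou, by continuous board tenure (lower first): Kapoor and Okonkwo (16 years) before Takahashi (18 years) before Dimitriou (21 years).
Kapoor and Okonkwo both have date first elected to the board Aug 25, 2007, so the next rule applies.
Among Kapoor and Okonkwo, by equity stake (higher first): Kapoor (9 percent) before Okonkwo (1 percent).
Ferreira and Tanaka both have continuous board tenure 12 years, so the next rule applies.
Ferreira and Tanaka both have date first elected to the board Jun 14, 1992, so the next rule applies.
Among Ferreira and Tanaka, by equity stake (higher first): Ferreira (9 percent) before Tanaka (5 percent).
Full order: Kapoor, Okonkwo, Takahashi, Dimitriou, Quinn, Ferreira, Tanaka.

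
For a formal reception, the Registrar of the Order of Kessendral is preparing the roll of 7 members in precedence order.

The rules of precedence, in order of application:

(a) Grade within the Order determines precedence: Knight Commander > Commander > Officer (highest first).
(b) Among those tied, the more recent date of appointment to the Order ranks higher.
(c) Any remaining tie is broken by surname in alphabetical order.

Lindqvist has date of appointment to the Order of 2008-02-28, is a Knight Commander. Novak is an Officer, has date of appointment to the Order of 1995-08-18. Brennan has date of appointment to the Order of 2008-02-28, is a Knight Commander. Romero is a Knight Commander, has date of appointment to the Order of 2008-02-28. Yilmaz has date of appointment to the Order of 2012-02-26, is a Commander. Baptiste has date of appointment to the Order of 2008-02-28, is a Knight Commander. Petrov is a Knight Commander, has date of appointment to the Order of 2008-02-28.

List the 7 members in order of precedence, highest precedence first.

Baptiste, Brennan, Lindqvist, Petrov, Romero, Yilmaz, Novak

By grade within the Order: Baptiste, Brennan, Lindqvist, Petrov and Romero (Knight Commander); then Yilmaz (Commander); then Novak (Officer).
Baptiste, Brennan, Lindqvist, Petrov and Romero all have date of appointment to the Order 2008-02-28, so the next rule applies.
Among Baptiste, Brennan, Lindqvist, Petrov and Romero, alphabetically by surname: Baptiste before Brennan before Lindqvist before Petrov before Romero.
Full order: Baptiste, Brennan, Lindqvist, Petrov, Romero, Yilmaz, Novak.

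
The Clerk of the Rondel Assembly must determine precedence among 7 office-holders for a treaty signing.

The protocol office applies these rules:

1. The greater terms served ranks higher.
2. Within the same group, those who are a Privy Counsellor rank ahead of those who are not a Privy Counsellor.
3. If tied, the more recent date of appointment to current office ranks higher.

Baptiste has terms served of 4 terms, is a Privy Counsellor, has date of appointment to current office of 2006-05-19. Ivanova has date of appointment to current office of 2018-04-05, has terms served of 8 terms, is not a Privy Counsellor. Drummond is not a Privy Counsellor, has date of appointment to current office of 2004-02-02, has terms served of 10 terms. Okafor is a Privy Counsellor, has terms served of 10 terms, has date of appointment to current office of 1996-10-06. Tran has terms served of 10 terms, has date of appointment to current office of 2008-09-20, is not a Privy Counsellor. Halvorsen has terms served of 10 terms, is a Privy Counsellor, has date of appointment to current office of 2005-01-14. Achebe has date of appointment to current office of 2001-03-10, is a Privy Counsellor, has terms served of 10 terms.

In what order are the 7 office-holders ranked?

By terms served (higher first): Halvorsen, Achebe, Okafor, Tran and Drummond (each 10 terms); then Ivanova (8 terms); then Baptiste (4 terms).
Among Halvorsen, Achebe, Okafor, Tran and Drummond, a Privy Counsellor before not a Privy Counsellor: Halvorsen, Achebe and Okafor (a Privy Counsellor) before Tran and Drummond (not a Privy Counsellor).
Among Halvorsen, Achebe and Okafor, by date of appointment to current office (later first): Halvorsen (2005-01-14) before Achebe (2001-03-10) before Okafor (1996-10-06).
Among Tran and Drummond, by date of appointment to current office (later first): Tran (2008-09-20) before Drummond (2004-02-02).
Full order: Halvorsen, Achebe, Okafor, Tran, Drummond, Ivanova, Baptiste.

Halvorsen, Achebe, Okafor, Tran, Drummond, Ivanova, Baptiste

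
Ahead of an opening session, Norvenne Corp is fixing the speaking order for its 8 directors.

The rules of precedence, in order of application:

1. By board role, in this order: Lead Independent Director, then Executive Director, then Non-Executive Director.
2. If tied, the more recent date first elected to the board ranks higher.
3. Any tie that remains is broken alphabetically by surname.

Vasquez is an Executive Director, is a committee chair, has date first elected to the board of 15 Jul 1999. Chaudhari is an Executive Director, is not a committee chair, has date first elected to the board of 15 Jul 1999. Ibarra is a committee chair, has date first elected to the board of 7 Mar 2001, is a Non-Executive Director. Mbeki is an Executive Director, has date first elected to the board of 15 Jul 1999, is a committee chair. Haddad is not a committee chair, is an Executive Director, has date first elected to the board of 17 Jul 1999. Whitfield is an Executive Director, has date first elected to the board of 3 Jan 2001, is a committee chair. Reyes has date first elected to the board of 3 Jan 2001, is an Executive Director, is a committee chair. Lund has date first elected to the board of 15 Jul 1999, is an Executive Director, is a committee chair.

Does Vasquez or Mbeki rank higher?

By board role: Reyes, Whitfield, Haddad, Chaudhari, Lund, Mbeki and Vasquez (Executive Director); then Ibarra (Non-Executive Director).
Among Reyes, Whitfield, Haddad, Chaudhari, Lund, Mbeki and Vasquez, by date first elected to the board (later first): Reyes and Whitfield (3 Jan 2001) before Haddad (17 Jul 1999) before Chaudhari, Lund, Mbeki and Vasquez (15 Jul 1999).
Among Reyes and Whitfield, alphabetically by surname: Reyes before Whitfield.
Among Chaudhari, Lund, Mbeki and Vasquez, alphabetically by surname: Chaudhari before Lund before Mbeki before Vasquez.
So Mbeki takes precedence.

Mbeki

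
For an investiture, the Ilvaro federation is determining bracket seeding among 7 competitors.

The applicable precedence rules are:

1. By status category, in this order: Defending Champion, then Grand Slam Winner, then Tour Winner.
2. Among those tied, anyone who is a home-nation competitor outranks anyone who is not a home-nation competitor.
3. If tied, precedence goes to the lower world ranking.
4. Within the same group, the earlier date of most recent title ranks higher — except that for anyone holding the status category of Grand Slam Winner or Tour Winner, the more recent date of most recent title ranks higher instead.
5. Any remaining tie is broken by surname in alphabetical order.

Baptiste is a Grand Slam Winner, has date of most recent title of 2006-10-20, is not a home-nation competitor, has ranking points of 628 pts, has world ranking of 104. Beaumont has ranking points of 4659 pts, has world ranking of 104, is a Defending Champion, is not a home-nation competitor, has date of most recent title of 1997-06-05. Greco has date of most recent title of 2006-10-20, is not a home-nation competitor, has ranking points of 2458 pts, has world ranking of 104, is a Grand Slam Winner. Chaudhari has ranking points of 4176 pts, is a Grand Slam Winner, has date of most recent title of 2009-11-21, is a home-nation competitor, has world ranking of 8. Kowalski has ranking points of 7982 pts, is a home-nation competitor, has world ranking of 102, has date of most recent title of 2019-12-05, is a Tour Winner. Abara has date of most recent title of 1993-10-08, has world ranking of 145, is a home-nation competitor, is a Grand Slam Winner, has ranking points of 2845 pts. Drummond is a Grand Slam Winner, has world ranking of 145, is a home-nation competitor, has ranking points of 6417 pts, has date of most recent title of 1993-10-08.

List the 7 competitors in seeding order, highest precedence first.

Beaumont, Chaudhari, Abara, Drummond, Baptiste, Greco, Kowalski

By status category: Beaumont (Defending Champion); then Chaudhari, Abara, Drummond, Baptiste and Greco (Grand Slam Winner); then Kowalski (Tour Winner).
Among Chaudhari, Abara, Drummond, Baptiste and Greco, a home-nation competitor before not a home-nation competitor: Chaudhari, Abara and Drummond (a home-nation competitor) before Baptiste and Greco (not a home-nation competitor).
Among Chaudhari, Abara and Drummond, by world ranking (lower first): Chaudhari (8) before Abara and Drummond (145).
Abara and Drummond both have date of most recent title 1993-10-08, so the next rule applies.
Among Abara and Drummond, alphabetically by surname: Abara before Drummond.
Baptiste and Greco both have world ranking 104, so the next rule applies.
Baptiste and Greco both have date of most recent title 2006-10-20, so the next rule applies.
Among Baptiste and Greco, alphabetically by surname: Baptiste before Greco.
Full order: Beaumont, Chaudhari, Abara, Drummond, Baptiste, Greco, Kowalski.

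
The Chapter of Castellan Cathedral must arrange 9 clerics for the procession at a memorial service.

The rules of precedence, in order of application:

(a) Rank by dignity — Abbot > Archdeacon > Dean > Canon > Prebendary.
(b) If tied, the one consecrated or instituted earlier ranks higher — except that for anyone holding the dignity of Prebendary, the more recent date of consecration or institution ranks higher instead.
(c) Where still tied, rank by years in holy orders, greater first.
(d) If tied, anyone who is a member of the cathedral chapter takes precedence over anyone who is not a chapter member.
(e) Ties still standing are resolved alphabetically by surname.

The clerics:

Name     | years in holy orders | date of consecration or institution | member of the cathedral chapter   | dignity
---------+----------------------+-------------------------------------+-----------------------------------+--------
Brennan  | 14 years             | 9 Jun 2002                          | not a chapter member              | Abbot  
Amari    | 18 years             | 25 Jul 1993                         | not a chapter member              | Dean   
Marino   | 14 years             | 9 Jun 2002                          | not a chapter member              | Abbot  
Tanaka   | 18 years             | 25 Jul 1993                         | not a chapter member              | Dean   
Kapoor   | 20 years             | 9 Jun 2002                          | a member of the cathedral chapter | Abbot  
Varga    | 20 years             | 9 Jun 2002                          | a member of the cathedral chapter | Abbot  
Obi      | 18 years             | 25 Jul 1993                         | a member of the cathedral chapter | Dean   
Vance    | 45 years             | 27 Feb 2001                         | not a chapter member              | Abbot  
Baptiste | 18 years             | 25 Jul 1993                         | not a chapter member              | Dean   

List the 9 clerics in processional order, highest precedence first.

Vance, Kapoor, Varga, Brennan, Marino, Obi, Amari, Baptiste, Tanaka

By dignity: Vance, Kapoor, Varga, Brennan and Marino (Abbot); then Obi, Amari, Baptiste and Tanaka (Dean).
Among Vance, Kapoor, Varga, Brennan and Marino, by date of consecration or institution (earlier first): Vance (27 Feb 2001) before Kapoor, Varga, Brennan and Marino (9 Jun 2002).
Among Kapoor, Varga, Brennan and Marino, by years in holy orders (higher first): Kapoor and Varga (20 years) before Brennan and Marino (14 years).
Kapoor and Varga are each a member of the cathedral chapter, so the next rule applies.
Among Kapoor and Varga, alphabetically by surname: Kapoor before Varga.
Brennan and Marino are each not a chapter member, so the next rule applies.
Among Brennan and Marino, alphabetically by surname: Brennan before Marino.
Obi, Amari, Baptiste and Tanaka all have date of consecration or institution 25 Jul 1993, so the next rule applies.
Obi, Amari, Baptiste and Tanaka all have years in holy orders 18 years, so the next rule applies.
Among Obi, Amari, Baptiste and Tanaka, a member of the cathedral chapter before not a chapter member: Obi (a member of the cathedral chapter) before Amari, Baptiste and Tanaka (not a chapter member).
Among Amari, Baptiste and Tanaka, alphabetically by surname: Amari before Baptiste before Tanaka.
Full order: Vance, Kapoor, Varga, Brennan, Marino, Obi, Amari, Baptiste, Tanaka.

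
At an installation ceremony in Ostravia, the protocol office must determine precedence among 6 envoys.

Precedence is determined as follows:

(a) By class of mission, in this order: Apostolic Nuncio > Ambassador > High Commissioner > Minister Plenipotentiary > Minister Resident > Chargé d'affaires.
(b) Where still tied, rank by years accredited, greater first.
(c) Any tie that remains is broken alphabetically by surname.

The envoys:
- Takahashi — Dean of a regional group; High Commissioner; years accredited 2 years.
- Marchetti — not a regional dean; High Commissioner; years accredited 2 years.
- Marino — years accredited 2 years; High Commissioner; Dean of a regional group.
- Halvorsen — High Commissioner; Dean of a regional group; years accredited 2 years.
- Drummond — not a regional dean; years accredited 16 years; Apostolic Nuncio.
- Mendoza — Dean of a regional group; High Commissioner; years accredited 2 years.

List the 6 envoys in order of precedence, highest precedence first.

Drummond, Halvorsen, Marchetti, Marino, Mendoza, Takahashi

By class of mission: Drummond (Apostolic Nuncio); then Halvorsen, Marchetti, Marino, Mendoza and Takahashi (High Commissioner).
Halvorsen, Marchetti, Marino, Mendoza and Takahashi all have years accredited 2 years, so the next rule applies.
Among Halvorsen, Marchetti, Marino, Mendoza and Takahashi, alphabetically by surname: Halvorsen before Marchetti before Marino before Mendoza before Takahashi.
Full order: Drummond, Halvorsen, Marchetti, Marino, Mendoza, Takahashi.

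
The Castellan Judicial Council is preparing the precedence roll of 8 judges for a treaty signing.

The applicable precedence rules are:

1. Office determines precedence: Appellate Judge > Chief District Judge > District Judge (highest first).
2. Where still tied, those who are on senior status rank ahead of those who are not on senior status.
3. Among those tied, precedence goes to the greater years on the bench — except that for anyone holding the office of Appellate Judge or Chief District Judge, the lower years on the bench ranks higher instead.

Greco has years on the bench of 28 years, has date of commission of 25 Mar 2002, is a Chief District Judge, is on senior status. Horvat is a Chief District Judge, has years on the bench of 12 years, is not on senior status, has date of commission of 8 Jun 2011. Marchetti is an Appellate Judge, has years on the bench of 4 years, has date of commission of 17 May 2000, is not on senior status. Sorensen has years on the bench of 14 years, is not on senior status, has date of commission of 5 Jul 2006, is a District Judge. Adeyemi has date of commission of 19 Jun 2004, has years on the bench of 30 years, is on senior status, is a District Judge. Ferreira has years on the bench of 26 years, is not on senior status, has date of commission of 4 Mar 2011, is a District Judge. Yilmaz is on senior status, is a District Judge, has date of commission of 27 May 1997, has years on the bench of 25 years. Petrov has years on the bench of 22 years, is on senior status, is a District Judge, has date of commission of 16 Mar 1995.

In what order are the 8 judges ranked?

By office: Marchetti (Appellate Judge); then Greco and Horvat (Chief District Judge); then Adeyemi, Yilmaz, Petrov, Ferreira and Sorensen (District Judge).
Among Greco and Horvat, on senior status before not on senior status: Greco (on senior status) before Horvat (not on senior status).
Among Adeyemi, Yilmaz, Petrov, Ferreira and Sorensen, on senior status before not on senior status: Adeyemi, Yilmaz and Petrov (on senior status) before Ferreira and Sorensen (not on senior status).
Among Adeyemi, Yilmaz and Petrov, by years on the bench (higher first): Adeyemi (30 years) before Yilmaz (25 years) before Petrov (22 years).
Among Ferreira and Sorensen, by years on the bench (higher first): Ferreira (26 years) before Sorensen (14 years).
Full order: Marchetti, Greco, Horvat, Adeyemi, Yilmaz, Petrov, Ferreira, Sorensen.

Marchetti, Greco, Horvat, Adeyemi, Yilmaz, Petrov, Ferreira, Sorensen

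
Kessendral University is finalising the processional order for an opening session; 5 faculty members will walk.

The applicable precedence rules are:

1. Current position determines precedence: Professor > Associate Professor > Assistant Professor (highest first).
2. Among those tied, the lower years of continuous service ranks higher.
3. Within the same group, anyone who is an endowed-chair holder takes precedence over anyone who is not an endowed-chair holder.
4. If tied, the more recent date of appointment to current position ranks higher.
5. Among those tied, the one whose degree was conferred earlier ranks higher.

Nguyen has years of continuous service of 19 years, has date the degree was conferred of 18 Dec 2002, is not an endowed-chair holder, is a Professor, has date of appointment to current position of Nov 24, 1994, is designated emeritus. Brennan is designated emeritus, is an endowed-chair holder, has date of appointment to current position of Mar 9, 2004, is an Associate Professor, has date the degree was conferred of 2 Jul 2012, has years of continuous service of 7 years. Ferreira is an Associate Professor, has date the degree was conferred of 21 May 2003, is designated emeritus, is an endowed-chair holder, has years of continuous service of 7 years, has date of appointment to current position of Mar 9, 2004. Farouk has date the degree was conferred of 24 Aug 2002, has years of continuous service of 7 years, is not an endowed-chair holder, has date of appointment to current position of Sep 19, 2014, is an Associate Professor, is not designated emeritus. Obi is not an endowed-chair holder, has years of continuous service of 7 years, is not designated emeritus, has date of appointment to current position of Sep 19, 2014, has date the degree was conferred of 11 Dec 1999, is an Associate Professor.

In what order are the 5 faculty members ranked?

By current position: Nguyen (Professor); then Ferreira, Brennan, Obi and Farouk (Associate Professor).
Ferreira, Brennan, Obi and Farouk all have years of continuous service 7 years, so the next rule applies.
Among Ferreira, Brennan, Obi and Farouk, an endowed-chair holder before not an endowed-chair holder: Ferreira and Brennan (an endowed-chair holder) before Obi and Farouk (not an endowed-chair holder).
Ferreira and Brennan both have date of appointment to current position Mar 9, 2004, so the next rule applies.
Among Ferreira and Brennan, by date the degree was conferred (earlier first): Ferreira (21 May 2003) before Brennan (2 Jul 2012).
Obi and Farouk both have date of appointment to current position Sep 19, 2014, so the next rule applies.
Among Obi and Farouk, by date the degree was conferred (earlier first): Obi (11 Dec 1999) before Farouk (24 Aug 2002).
Full order: Nguyen, Ferreira, Brennan, Obi, Farouk.

Nguyen, Ferreira, Brennan, Obi, Farouk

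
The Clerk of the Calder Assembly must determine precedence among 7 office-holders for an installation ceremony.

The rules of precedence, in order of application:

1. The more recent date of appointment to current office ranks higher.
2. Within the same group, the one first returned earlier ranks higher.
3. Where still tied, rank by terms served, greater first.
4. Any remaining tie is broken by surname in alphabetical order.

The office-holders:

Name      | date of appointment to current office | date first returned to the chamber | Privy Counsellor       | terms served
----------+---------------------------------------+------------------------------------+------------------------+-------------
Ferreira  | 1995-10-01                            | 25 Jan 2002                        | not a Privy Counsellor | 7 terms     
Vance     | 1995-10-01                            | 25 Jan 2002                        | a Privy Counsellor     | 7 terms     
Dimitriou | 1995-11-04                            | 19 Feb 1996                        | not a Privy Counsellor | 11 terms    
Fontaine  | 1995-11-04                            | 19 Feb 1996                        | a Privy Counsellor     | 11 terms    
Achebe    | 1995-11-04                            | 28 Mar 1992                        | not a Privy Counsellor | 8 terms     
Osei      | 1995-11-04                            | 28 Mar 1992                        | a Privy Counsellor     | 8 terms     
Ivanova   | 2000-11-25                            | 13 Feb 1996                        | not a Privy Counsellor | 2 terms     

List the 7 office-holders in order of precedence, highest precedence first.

By date of appointment to current office (later first): Ivanova (2000-11-25); then Achebe, Osei, Dimitriou and Fontaine (each 1995-11-04); then Ferreira and Vance (both 1995-10-01).
Among Achebe, Osei, Dimitriou and Fontaine, by date first returned to the chamber (earlier first): Achebe and Osei (28 Mar 1992) before Dimitriou and Fontaine (19 Feb 1996).
Achebe and Osei both have terms served 8 terms, so the next rule applies.
Among Achebe and Osei, alphabetically by surname: Achebe before Osei.
Dimitriou and Fontaine both have terms served 11 terms, so the next rule applies.
Among Dimitriou and Fontaine, alphabetically by surname: Dimitriou before Fontaine.
Ferreira and Vance both have date first returned to the chamber 25 Jan 2002, so the next rule applies.
Ferreira and Vance both have terms served 7 terms, so the next rule applies.
Among Ferreira and Vance, alphabetically by surname: Ferreira before Vance.
Full order: Ivanova, Achebe, Osei, Dimitriou, Fontaine, Ferreira, Vance.

Ivanova, Achebe, Osei, Dimitriou, Fontaine, Ferreira, Vance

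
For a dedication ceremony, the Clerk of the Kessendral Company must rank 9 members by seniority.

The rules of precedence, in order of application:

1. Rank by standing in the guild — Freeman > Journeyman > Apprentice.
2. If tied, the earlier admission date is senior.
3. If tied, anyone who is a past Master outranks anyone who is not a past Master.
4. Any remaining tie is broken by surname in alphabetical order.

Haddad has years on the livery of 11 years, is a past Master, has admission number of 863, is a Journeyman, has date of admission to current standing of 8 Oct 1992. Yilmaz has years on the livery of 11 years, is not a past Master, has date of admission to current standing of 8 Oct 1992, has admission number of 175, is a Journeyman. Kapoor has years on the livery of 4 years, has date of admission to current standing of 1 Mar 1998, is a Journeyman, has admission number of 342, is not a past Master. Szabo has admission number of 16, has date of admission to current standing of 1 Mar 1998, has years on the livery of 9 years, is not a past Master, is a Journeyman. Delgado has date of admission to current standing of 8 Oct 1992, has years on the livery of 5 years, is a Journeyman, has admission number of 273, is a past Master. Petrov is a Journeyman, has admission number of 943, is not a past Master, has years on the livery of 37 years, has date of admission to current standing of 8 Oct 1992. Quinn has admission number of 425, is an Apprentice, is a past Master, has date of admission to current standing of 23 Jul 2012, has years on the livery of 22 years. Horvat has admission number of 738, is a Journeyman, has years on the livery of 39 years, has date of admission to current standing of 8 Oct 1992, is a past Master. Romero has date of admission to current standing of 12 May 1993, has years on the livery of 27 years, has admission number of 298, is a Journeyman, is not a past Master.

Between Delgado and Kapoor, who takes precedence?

Delgado

By standing in the guild: Delgado, Haddad, Horvat, Petrov, Yilmaz, Romero, Kapoor and Szabo (Journeyman); then Quinn (Apprentice).
Among Delgado, Haddad, Horvat, Petrov, Yilmaz, Romero, Kapoor and Szabo, by date of admission to current standing (earlier first): Delgado, Haddad, Horvat, Petrov and Yilmaz (8 Oct 1992) before Romero (12 May 1993) before Kapoor and Szabo (1 Mar 1998).
Among Delgado, Haddad, Horvat, Petrov and Yilmaz, a past Master before not a past Master: Delgado, Haddad and Horvat (a past Master) before Petrov and Yilmaz (not a past Master).
Among Delgado, Haddad and Horvat, alphabetically by surname: Delgado before Haddad before Horvat.
Among Petrov and Yilmaz, alphabetically by surname: Petrov before Yilmaz.
Kapoor and Szabo are each not a past Master, so the next rule applies.
Among Kapoor and Szabo, alphabetically by surname: Kapoor before Szabo.
So Delgado takes precedence.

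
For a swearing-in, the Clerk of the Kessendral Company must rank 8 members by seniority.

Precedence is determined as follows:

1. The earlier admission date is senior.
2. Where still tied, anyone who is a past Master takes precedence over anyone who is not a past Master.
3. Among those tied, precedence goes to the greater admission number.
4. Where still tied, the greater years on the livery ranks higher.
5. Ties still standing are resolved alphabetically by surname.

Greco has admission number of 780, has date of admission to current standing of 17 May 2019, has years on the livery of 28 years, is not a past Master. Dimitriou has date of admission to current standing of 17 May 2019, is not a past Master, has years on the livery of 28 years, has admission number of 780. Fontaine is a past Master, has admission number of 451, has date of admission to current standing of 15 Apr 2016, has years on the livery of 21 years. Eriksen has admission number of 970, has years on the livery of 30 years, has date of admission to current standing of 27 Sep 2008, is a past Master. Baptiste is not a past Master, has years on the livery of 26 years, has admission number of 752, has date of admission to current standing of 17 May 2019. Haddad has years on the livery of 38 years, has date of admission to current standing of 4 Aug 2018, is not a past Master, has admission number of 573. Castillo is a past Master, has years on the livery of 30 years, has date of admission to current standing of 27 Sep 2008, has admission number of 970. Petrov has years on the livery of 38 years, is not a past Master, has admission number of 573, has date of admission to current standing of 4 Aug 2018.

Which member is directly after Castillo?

Eriksen

By date of admission to current standing (earlier first): Castillo and Eriksen (both 27 Sep 2008); then Fontaine (15 Apr 2016); then Haddad and Petrov (both 4 Aug 2018); then Dimitriou, Greco and Baptiste (each 17 May 2019).
Castillo and Eriksen are each a past Master, so the next rule applies.
Castillo and Eriksen both have admission number 970, so the next rule applies.
Castillo and Eriksen both have years on the livery 30 years, so the next rule applies.
Among Castillo and Eriksen, alphabetically by surname: Castillo before Eriksen.
Haddad and Petrov are each not a past Master, so the next rule applies.
Haddad and Petrov both have admission number 573, so the next rule applies.
Haddad and Petrov both have years on the livery 38 years, so the next rule applies.
Among Haddad and Petrov, alphabetically by surname: Haddad before Petrov.
Dimitriou, Greco and Baptiste are each not a past Master, so the next rule applies.
Among Dimitriou, Greco and Baptiste, by admission number (higher first): Dimitriou and Greco (780) before Baptiste (752).
Dimitriou and Greco both have years on the livery 28 years, so the next rule applies.
Among Dimitriou and Greco, alphabetically by surname: Dimitriou before Greco.
Order: Castillo, Eriksen, Fontaine, Haddad, Petrov, Dimitriou, Greco, Baptiste.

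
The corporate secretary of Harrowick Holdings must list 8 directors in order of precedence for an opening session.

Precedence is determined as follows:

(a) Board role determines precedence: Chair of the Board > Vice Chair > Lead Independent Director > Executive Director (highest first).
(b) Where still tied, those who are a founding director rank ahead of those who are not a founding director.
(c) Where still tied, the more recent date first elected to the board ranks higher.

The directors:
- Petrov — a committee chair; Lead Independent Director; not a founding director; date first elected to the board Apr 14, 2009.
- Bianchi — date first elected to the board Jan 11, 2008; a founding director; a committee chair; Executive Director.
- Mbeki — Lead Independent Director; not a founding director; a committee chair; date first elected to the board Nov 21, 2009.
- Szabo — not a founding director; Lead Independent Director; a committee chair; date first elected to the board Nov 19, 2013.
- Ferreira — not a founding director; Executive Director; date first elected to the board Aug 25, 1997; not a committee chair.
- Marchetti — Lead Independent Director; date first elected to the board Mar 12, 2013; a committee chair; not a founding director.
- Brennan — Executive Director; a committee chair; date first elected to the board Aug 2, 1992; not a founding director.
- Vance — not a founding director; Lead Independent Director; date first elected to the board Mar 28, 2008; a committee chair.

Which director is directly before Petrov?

Mbeki

By board role: Szabo, Marchetti, Mbeki, Petrov and Vance (Lead Independent Director); then Bianchi, Ferreira and Brennan (Executive Director).
Szabo, Marchetti, Mbeki, Petrov and Vance are each not a founding director, so the next rule applies.
Among Szabo, Marchetti, Mbeki, Petrov and Vance, by date first elected to the board (later first): Szabo (Nov 19, 2013) before Marchetti (Mar 12, 2013) before Mbeki (Nov 21, 2009) before Petrov (Apr 14, 2009) before Vance (Mar 28, 2008).
Among Bianchi, Ferreira and Brennan, a founding director before not a founding director: Bianchi (a founding director) before Ferreira and Brennan (not a founding director).
Among Ferreira and Brennan, by date first elected to the board (later first): Ferreira (Aug 25, 1997) before Brennan (Aug 2, 1992).
Order: Szabo, Marchetti, Mbeki, Petrov, Vance, Bianchi, Ferreira, Brennan.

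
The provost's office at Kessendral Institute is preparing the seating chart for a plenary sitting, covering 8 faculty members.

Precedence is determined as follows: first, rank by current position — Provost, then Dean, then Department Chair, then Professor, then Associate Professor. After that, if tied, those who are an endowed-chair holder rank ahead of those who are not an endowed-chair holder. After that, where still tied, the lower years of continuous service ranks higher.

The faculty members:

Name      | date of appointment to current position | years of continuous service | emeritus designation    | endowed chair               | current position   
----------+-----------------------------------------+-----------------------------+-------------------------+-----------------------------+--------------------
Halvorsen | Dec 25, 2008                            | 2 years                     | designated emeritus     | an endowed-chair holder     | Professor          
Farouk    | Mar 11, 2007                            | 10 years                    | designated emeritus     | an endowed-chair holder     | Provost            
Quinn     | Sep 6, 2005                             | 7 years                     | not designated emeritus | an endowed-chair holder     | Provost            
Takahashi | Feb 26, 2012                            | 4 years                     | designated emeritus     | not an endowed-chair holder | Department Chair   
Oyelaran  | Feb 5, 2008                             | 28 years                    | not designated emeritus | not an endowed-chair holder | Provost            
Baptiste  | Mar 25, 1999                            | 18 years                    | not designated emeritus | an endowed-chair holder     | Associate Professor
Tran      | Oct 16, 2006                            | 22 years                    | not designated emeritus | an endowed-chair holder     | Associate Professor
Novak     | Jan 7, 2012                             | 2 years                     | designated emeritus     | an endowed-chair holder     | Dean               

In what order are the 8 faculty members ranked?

By current position: Quinn, Farouk and Oyelaran (Provost); then Novak (Dean); then Takahashi (Department Chair); then Halvorsen (Professor); then Baptiste and Tran (Associate Professor).
Among Quinn, Farouk and Oyelaran, an endowed-chair holder before not an endowed-chair holder: Quinn and Farouk (an endowed-chair holder) before Oyelaran (not an endowed-chair holder).
Among Quinn and Farouk, by years of continuous service (lower first): Quinn (7 years) before Farouk (10 years).
Baptiste and Tran are each an endowed-chair holder, so the next rule applies.
Among Baptiste and Tran, by years of continuous service (lower first): Baptiste (18 years) before Tran (22 years).
Full order: Quinn, Farouk, Oyelaran, Novak, Takahashi, Halvorsen, Baptiste, Tran.

Quinn, Farouk, Oyelaran, Novak, Takahashi, Halvorsen, Baptiste, Tran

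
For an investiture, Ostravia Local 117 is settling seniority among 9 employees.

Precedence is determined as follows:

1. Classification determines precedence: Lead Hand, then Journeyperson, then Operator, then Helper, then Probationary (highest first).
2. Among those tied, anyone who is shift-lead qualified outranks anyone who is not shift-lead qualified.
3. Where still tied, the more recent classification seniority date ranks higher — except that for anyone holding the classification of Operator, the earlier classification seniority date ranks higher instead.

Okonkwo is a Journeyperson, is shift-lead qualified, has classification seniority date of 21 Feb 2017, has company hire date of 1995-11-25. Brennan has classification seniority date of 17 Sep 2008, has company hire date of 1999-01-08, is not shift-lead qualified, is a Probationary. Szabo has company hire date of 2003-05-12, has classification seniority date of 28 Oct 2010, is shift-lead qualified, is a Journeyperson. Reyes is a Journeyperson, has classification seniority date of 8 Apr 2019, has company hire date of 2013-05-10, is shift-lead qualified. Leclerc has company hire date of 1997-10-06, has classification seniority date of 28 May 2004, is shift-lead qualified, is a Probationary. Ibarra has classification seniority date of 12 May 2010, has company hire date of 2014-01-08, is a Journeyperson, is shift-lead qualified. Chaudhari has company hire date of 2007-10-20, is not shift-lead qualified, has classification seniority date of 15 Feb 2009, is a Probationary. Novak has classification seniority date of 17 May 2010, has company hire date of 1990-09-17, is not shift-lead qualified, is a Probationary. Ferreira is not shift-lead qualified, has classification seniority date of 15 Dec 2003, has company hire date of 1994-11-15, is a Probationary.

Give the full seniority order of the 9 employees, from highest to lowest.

By classification: Reyes, Okonkwo, Szabo and Ibarra (Journeyperson); then Leclerc, Novak, Chaudhari, Brennan and Ferreira (Probationary).
Reyes, Okonkwo, Szabo and Ibarra are each shift-lead qualified, so the next rule applies.
Among Reyes, Okonkwo, Szabo and Ibarra, by classification seniority date (later first): Reyes (8 Apr 2019) before Okonkwo (21 Feb 2017) before Szabo (28 Oct 2010) before Ibarra (12 May 2010).
Among Leclerc, Novak, Chaudhari, Brennan and Ferreira, shift-lead qualified before not shift-lead qualified: Leclerc (shift-lead qualified) before Novak, Chaudhari, Brennan and Ferreira (not shift-lead qualified).
Among Novak, Chaudhari, Brennan and Ferreira, by classification seniority date (later first): Novak (17 May 2010) before Chaudhari (15 Feb 2009) before Brennan (17 Sep 2008) before Ferreira (15 Dec 2003).
Full order: Reyes, Okonkwo, Szabo, Ibarra, Leclerc, Novak, Chaudhari, Brennan, Ferreira.

Reyes, Okonkwo, Szabo, Ibarra, Leclerc, Novak, Chaudhari, Brennan, Ferreira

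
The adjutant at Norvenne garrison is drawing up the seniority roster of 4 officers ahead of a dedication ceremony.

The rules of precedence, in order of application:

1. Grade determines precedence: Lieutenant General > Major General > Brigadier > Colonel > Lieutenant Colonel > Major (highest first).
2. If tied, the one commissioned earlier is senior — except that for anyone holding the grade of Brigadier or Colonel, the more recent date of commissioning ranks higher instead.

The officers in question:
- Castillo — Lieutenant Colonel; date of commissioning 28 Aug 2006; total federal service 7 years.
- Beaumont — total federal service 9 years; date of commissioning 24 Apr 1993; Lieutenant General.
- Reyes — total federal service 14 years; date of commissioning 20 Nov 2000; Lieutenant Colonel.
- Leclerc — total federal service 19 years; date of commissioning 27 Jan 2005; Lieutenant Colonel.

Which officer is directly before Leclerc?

By grade: Beaumont (Lieutenant General); then Reyes, Leclerc and Castillo (Lieutenant Colonel).
Among Reyes, Leclerc and Castillo, by date of commissioning (earlier first): Reyes (20 Nov 2000) before Leclerc (27 Jan 2005) before Castillo (28 Aug 2006).
Order: Beaumont, Reyes, Leclerc, Castillo.

Reyes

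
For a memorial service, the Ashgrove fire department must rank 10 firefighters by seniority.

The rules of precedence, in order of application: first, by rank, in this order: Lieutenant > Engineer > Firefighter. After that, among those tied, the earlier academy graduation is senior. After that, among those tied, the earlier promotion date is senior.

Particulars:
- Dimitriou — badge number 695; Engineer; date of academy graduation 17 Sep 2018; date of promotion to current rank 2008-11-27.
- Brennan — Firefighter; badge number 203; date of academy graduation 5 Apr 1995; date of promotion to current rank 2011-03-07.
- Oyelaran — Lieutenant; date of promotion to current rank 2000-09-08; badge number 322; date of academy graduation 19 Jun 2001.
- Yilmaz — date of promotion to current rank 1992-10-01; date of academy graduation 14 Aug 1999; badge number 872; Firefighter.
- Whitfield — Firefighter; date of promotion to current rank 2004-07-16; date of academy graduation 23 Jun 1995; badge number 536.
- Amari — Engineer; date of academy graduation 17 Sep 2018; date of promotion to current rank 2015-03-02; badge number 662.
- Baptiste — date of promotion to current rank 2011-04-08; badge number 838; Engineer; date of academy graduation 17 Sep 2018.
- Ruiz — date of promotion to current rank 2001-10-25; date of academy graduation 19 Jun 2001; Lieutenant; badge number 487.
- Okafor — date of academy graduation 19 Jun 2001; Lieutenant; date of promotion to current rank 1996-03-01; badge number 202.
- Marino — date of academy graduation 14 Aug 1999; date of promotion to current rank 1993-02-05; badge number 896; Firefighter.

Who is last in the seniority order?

By rank: Okafor, Oyelaran and Ruiz (Lieutenant); then Dimitriou, Baptiste and Amari (Engineer); then Brennan, Whitfield, Yilmaz and Marino (Firefighter).
Okafor, Oyelaran and Ruiz all have date of academy graduation 19 Jun 2001, so the next rule applies.
Among Okafor, Oyelaran and Ruiz, by date of promotion to current rank (earlier first): Okafor (1996-03-01) before Oyelaran (2000-09-08) before Ruiz (2001-10-25).
Dimitriou, Baptiste and Amari all have date of academy graduation 17 Sep 2018, so the next rule applies.
Among Dimitriou, Baptiste and Amari, by date of promotion to current rank (earlier first): Dimitriou (2008-11-27) before Baptiste (2011-04-08) before Amari (2015-03-02).
Among Brennan, Whitfield, Yilmaz and Marino, by date of academy graduation (earlier first): Brennan (5 Apr 1995) before Whitfield (23 Jun 1995) before Yilmaz and Marino (14 Aug 1999).
Among Yilmaz and Marino, by date of promotion to current rank (earlier first): Yilmaz (1992-10-01) before Marino (1993-02-05).
Order: Okafor, Oyelaran, Ruiz, Dimitriou, Baptiste, Amari, Brennan, Whitfield, Yilmaz, Marino.

Marino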